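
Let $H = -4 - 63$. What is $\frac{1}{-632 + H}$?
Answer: $- \frac{1}{699} \approx -0.0014306$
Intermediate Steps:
$H = -67$ ($H = -4 - 63 = -67$)
$\frac{1}{-632 + H} = \frac{1}{-632 - 67} = \frac{1}{-699} = - \frac{1}{699}$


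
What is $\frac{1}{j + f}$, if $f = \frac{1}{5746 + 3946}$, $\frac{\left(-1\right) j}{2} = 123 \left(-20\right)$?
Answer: $\frac{9692}{47684641} \approx 0.00020325$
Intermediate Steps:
$j = 4920$ ($j = - 2 \cdot 123 \left(-20\right) = \left(-2\right) \left(-2460\right) = 4920$)
$f = \frac{1}{9692} \approx 0.00010318$
$\frac{1}{j + f} = \frac{1}{4920 + \frac{1}{9692}} = \frac{1}{\frac{47684641}{9692}} = \frac{9692}{47684641}$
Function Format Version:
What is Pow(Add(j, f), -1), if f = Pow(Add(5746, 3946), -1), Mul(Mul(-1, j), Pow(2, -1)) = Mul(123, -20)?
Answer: Rational(9692, 47684641) ≈ 0.00020325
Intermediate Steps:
j = 4920 (j = Mul(-2, Mul(123, -20)) = Mul(-2, -2460) = 4920)
f = Rational(1, 9692) (f = Pow(9692, -1) = Rational(1, 9692) ≈ 0.00010318)
Pow(Add(j, f), -1) = Pow(Add(4920, Rational(1, 9692)), -1) = Pow(Rational(47684641, 9692), -1) = Rational(9692, 47684641)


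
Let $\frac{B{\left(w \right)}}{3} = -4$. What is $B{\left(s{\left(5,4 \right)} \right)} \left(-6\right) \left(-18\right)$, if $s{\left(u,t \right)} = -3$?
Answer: $-1296$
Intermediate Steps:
$B{\left(w \right)} = -12$ ($B{\left(w \right)} = 3 \left(-4\right) = -12$)
$B{\left(s{\left(5,4 \right)} \right)} \left(-6\right) \left(-18\right) = \left(-12\right) \left(-6\right) \left(-18\right) = 72 \left(-18\right) = -1296$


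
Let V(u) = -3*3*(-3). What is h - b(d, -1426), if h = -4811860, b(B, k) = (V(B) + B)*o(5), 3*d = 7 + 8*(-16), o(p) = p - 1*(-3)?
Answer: -14435260/3 ≈ -4.8118e+6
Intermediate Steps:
V(u) = 27 (V(u) = -9*(-3) = 27)
o(p) = 3 + p (o(p) = p + 3 = 3 + p)
d = -121/3 (d = (7 + 8*(-16))/3 = (7 - 128)/3 = (⅓)*(-121) = -121/3 ≈ -40.333)
b(B, k) = 216 + 8*B (b(B, k) = (27 + B)*(3 + 5) = (27 + B)*8 = 216 + 8*B)
h - b(d, -1426) = -4811860 - (216 + 8*(-121/3)) = -4811860 - (216 - 968/3) = -4811860 - 1*(-320/3) = -4811860 + 320/3 = -14435260/3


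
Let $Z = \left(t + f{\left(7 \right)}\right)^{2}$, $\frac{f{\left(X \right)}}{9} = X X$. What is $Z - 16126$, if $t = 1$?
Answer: $179238$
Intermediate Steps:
$f{\left(X \right)} = 9 X^{2}$ ($f{\left(X \right)} = 9 X X = 9 X^{2}$)
$Z = 195364$ ($Z = \left(1 + 9 \cdot 7^{2}\right)^{2} = \left(1 + 9 \cdot 49\right)^{2} = \left(1 + 441\right)^{2} = 442^{2} = 195364$)
$Z - 16126 = 195364 - 16126 = 179238$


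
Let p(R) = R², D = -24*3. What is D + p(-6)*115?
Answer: 4068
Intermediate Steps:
D = -72
D + p(-6)*115 = -72 + (-6)²*115 = -72 + 36*115 = -72 + 4140 = 4068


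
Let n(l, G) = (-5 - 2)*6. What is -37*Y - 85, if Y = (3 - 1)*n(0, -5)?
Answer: 3023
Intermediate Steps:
n(l, G) = -42 (n(l, G) = -7*6 = -42)
Y = -84 (Y = (3 - 1)*(-42) = 2*(-42) = -84)
-37*Y - 85 = -37*(-84) - 85 = 3108 - 85 = 3023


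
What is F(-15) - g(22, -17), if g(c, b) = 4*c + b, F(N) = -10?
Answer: -81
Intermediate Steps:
g(c, b) = b + 4*c
F(-15) - g(22, -17) = -10 - (-17 + 4*22) = -10 - (-17 + 88) = -10 - 1*71 = -10 - 71 = -81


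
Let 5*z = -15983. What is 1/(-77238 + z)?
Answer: -5/402173 ≈ -1.2432e-5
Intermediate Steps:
z = -15983/5 (z = (1/5)*(-15983) = -15983/5 ≈ -3196.6)
1/(-77238 + z) = 1/(-77238 - 15983/5) = 1/(-402173/5) = -5/402173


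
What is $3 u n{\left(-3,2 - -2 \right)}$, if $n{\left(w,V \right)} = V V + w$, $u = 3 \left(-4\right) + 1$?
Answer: $-429$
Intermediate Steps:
$u = -11$ ($u = -12 + 1 = -11$)
$n{\left(w,V \right)} = w + V^{2}$ ($n{\left(w,V \right)} = V^{2} + w = w + V^{2}$)
$3 u n{\left(-3,2 - -2 \right)} = 3 \left(-11\right) \left(-3 + \left(2 - -2\right)^{2}\right) = - 33 \left(-3 + \left(2 + 2\right)^{2}\right) = - 33 \left(-3 + 4^{2}\right) = - 33 \left(-3 + 16\right) = \left(-33\right) 13 = -429$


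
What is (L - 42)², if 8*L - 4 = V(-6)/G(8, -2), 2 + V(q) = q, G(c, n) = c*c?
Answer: 7059649/4096 ≈ 1723.5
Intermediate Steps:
G(c, n) = c²
V(q) = -2 + q
L = 31/64 (L = ½ + ((-2 - 6)/(8²))/8 = ½ + (-8/64)/8 = ½ + (-8*1/64)/8 = ½ + (⅛)*(-⅛) = ½ - 1/64 = 31/64 ≈ 0.48438)
(L - 42)² = (31/64 - 42)² = (-2657/64)² = 7059649/4096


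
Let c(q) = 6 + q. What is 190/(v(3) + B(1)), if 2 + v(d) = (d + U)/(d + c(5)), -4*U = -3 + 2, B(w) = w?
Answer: -10640/43 ≈ -247.44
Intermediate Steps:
U = 1/4 (U = -(-3 + 2)/4 = -1/4*(-1) = 1/4 ≈ 0.25000)
v(d) = -2 + (1/4 + d)/(11 + d) (v(d) = -2 + (d + 1/4)/(d + (6 + 5)) = -2 + (1/4 + d)/(d + 11) = -2 + (1/4 + d)/(11 + d))
190/(v(3) + B(1)) = 190/((-87/4 - 1*3)/(11 + 3) + 1) = 190/((-87/4 - 3)/14 + 1) = 190/((1/14)*(-99/4) + 1) = 190/(-99/56 + 1) = 190/(-43/56) = 190*(-56/43) = -10640/43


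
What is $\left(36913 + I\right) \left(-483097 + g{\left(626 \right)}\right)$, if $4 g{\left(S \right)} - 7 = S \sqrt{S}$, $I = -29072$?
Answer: $- \frac{15151799421}{4} + \frac{2454233 \sqrt{626}}{2} \approx -3.7572 \cdot 10^{9}$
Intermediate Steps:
$g{\left(S \right)} = \frac{7}{4} + \frac{S^{\frac{3}{2}}}{4}$ ($g{\left(S \right)} = \frac{7}{4} + \frac{S \sqrt{S}}{4} = \frac{7}{4} + \frac{S^{\frac{3}{2}}}{4}$)
$\left(36913 + I\right) \left(-483097 + g{\left(626 \right)}\right) = \left(36913 - 29072\right) \left(-483097 + \left(\frac{7}{4} + \frac{626^{\frac{3}{2}}}{4}\right)\right) = 7841 \left(-483097 + \left(\frac{7}{4} + \frac{626 \sqrt{626}}{4}\right)\right) = 7841 \left(-483097 + \left(\frac{7}{4} + \frac{313 \sqrt{626}}{2}\right)\right) = 7841 \left(- \frac{1932381}{4} + \frac{313 \sqrt{626}}{2}\right) = - \frac{15151799421}{4} + \frac{2454233 \sqrt{626}}{2}$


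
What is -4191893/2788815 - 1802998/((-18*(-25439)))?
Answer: -1157950675976/212833994355 ≈ -5.4406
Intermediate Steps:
-4191893/2788815 - 1802998/((-18*(-25439))) = -4191893*1/2788815 - 1802998/457902 = -4191893/2788815 - 1802998*1/457902 = -4191893/2788815 - 901499/228951 = -1157950675976/212833994355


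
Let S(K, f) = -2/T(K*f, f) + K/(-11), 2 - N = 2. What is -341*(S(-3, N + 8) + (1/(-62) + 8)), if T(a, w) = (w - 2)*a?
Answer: -203057/72 ≈ -2820.2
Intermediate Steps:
N = 0 (N = 2 - 1*2 = 2 - 2 = 0)
T(a, w) = a*(-2 + w) (T(a, w) = (-2 + w)*a = a*(-2 + w))
S(K, f) = -K/11 - 2/(K*f*(-2 + f)) (S(K, f) = -2*1/(K*f*(-2 + f)) + K/(-11) = -2*1/(K*f*(-2 + f)) + K*(-1/11) = -2/(K*f*(-2 + f)) - K/11 = -K/11 - 2/(K*f*(-2 + f)))
-341*(S(-3, N + 8) + (1/(-62) + 8)) = -341*((1/11)*(-22 - 1*(0 + 8)*(-3)**2*(-2 + (0 + 8)))/(-3*(0 + 8)*(-2 + (0 + 8))) + (1/(-62) + 8)) = -341*((1/11)*(-1/3)*(-22 - 1*8*9*(-2 + 8))/(8*(-2 + 8)) + (-1/62 + 8)) = -341*((1/11)*(-1/3)*(1/8)*(-22 - 1*8*9*6)/6 + 495/62) = -341*((1/11)*(-1/3)*(1/8)*(1/6)*(-22 - 432) + 495/62) = -341*((1/11)*(-1/3)*(1/8)*(1/6)*(-454) + 495/62) = -341*(227/792 + 495/62) = -341*203057/24552 = -203057/72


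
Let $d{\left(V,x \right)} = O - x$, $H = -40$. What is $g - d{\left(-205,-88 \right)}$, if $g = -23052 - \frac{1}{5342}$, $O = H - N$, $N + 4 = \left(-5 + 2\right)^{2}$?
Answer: $- \frac{123373491}{5342} \approx -23095.0$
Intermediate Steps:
$N = 5$ ($N = -4 + \left(-5 + 2\right)^{2} = -4 + \left(-3\right)^{2} = -4 + 9 = 5$)
$O = -45$ ($O = -40 - 5 = -45$)
$d{\left(V,x \right)} = -45 - x$
$g = - \frac{123143785}{5342}$ ($g = -23052 - \frac{1}{5342} = - \frac{123143785}{5342} \approx -23052.0$)
$g - d{\left(-205,-88 \right)} = - \frac{123143785}{5342} - \left(-45 - -88\right) = - \frac{123143785}{5342} - \left(-45 + 88\right) = - \frac{123143785}{5342} - 43 = - \frac{123373491}{5342}$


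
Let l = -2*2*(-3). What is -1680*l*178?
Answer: -3588480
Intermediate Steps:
l = 12 (l = -4*(-3) = 12)
-1680*l*178 = -1680*12*178 = -210*96*178 = -20160*178 = -3588480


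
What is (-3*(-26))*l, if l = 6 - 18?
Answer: -936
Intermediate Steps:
l = -12
(-3*(-26))*l = -3*(-26)*(-12) = 78*(-12) = -936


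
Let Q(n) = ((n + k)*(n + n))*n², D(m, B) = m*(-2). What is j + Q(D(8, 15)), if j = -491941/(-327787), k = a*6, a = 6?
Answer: -53704130139/327787 ≈ -1.6384e+5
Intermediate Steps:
k = 36 (k = 6*6 = 36)
D(m, B) = -2*m
Q(n) = 2*n³*(36 + n) (Q(n) = ((n + 36)*(n + n))*n² = ((36 + n)*(2*n))*n² = (2*n*(36 + n))*n² = 2*n³*(36 + n))
j = 491941/327787 (j = -491941*(-1/327787) = 491941/327787 ≈ 1.5008)
j + Q(D(8, 15)) = 491941/327787 + 2*(-2*8)³*(36 - 2*8) = 491941/327787 + 2*(-16)³*(36 - 16) = 491941/327787 + 2*(-4096)*20 = 491941/327787 - 163840 = -53704130139/327787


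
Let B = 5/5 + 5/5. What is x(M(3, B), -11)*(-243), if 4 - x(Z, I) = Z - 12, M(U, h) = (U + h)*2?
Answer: -1458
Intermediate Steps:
B = 2 (B = 5*(1/5) + 5*(1/5) = 1 + 1 = 2)
M(U, h) = 2*U + 2*h
x(Z, I) = 16 - Z (x(Z, I) = 4 - (Z - 12) = 4 - (-12 + Z) = 4 + (12 - Z) = 16 - Z)
x(M(3, B), -11)*(-243) = (16 - (2*3 + 2*2))*(-243) = (16 - (6 + 4))*(-243) = (16 - 1*10)*(-243) = (16 - 10)*(-243) = 6*(-243) = -1458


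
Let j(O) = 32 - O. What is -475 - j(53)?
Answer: -454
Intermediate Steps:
-475 - j(53) = -475 - (32 - 1*53) = -475 - (32 - 53) = -475 - 1*(-21) = -475 + 21 = -454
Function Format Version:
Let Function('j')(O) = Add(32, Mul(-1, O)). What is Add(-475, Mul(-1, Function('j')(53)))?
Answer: -454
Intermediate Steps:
Add(-475, Mul(-1, Function('j')(53))) = Add(-475, Mul(-1, Add(32, Mul(-1, 53)))) = Add(-475, Mul(-1, Add(32, -53))) = Add(-475, Mul(-1, -21)) = Add(-475, 21) = -454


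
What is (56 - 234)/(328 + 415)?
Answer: -178/743 ≈ -0.23957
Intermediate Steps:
(56 - 234)/(328 + 415) = -178/743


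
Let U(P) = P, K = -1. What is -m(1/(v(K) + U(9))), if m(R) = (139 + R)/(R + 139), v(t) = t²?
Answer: -1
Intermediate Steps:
m(R) = 1 (m(R) = (139 + R)/(139 + R) = 1)
-m(1/(v(K) + U(9))) = -1*1 = -1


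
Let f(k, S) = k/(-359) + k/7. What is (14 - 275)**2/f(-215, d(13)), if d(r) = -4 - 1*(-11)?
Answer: -171188073/75680 ≈ -2262.0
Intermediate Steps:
d(r) = 7 (d(r) = -4 + 11 = 7)
f(k, S) = 352*k/2513 (f(k, S) = k*(-1/359) + k*(1/7) = -k/359 + k/7 = 352*k/2513)
(14 - 275)**2/f(-215, d(13)) = (14 - 275)**2/(((352/2513)*(-215))) = (-261)**2/(-75680/2513) = 68121*(-2513/75680) = -171188073/75680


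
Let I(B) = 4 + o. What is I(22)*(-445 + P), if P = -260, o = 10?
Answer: -9870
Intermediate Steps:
I(B) = 14 (I(B) = 4 + 10 = 14)
I(22)*(-445 + P) = 14*(-445 - 260) = 14*(-705) = -9870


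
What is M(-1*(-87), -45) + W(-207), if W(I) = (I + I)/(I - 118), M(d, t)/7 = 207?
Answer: 471339/325 ≈ 1450.3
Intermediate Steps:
M(d, t) = 1449 (M(d, t) = 7*207 = 1449)
W(I) = 2*I/(-118 + I) (W(I) = (2*I)/(-118 + I) = 2*I/(-118 + I))
M(-1*(-87), -45) + W(-207) = 1449 + 2*(-207)/(-118 - 207) = 1449 + 2*(-207)/(-325) = 1449 + 2*(-207)*(-1/325) = 1449 + 414/325 = 471339/325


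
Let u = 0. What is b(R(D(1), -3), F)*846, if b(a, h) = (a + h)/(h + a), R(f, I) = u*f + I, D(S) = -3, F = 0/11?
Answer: 846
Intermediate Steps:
F = 0 (F = 0*(1/11) = 0)
R(f, I) = I (R(f, I) = 0*f + I = 0 + I = I)
b(a, h) = 1 (b(a, h) = (a + h)/(a + h) = 1)
b(R(D(1), -3), F)*846 = 1*846 = 846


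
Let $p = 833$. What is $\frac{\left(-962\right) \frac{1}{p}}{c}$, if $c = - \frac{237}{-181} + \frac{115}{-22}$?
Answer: $\frac{3830684}{12995633} \approx 0.29477$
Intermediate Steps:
$c = - \frac{15601}{3982}$ ($c = \left(-237\right) \left(- \frac{1}{181}\right) + 115 \left(- \frac{1}{22}\right) = \frac{237}{181} - \frac{115}{22} = - \frac{15601}{3982} \approx -3.9179$)
$\frac{\left(-962\right) \frac{1}{p}}{c} = \frac{\left(-962\right) \frac{1}{833}}{- \frac{15601}{3982}} = \left(-962\right) \frac{1}{833} \left(- \frac{3982}{15601}\right) = \left(- \frac{962}{833}\right) \left(- \frac{3982}{15601}\right) = \frac{3830684}{12995633}$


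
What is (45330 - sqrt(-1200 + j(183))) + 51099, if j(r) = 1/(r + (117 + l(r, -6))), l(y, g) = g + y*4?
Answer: 96429 - I*sqrt(140356686)/342 ≈ 96429.0 - 34.641*I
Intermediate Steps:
l(y, g) = g + 4*y
j(r) = 1/(111 + 5*r) (j(r) = 1/(r + (117 + (-6 + 4*r))) = 1/(r + (111 + 4*r)) = 1/(111 + 5*r))
(45330 - sqrt(-1200 + j(183))) + 51099 = (45330 - sqrt(-1200 + 1/(111 + 5*183))) + 51099 = (45330 - sqrt(-1200 + 1/(111 + 915))) + 51099 = (45330 - sqrt(-1200 + 1/1026)) + 51099 = (45330 - sqrt(-1231199/1026)) + 51099 = (45330 - I*sqrt(140356686)/342) + 51099 = 96429 - I*sqrt(140356686)/342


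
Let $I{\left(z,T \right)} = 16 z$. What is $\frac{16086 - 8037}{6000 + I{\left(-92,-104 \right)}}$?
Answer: $\frac{8049}{4528} \approx 1.7776$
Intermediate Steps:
$\frac{16086 - 8037}{6000 + I{\left(-92,-104 \right)}} = \frac{16086 - 8037}{6000 + 16 \left(-92\right)} = \frac{8049}{6000 - 1472} = \frac{8049}{4528}$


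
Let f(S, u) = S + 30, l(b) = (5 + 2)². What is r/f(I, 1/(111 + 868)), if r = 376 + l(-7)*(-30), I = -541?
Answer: 1094/511 ≈ 2.1409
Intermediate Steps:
l(b) = 49 (l(b) = 7² = 49)
f(S, u) = 30 + S
r = -1094 (r = 376 + 49*(-30) = 376 - 1470 = -1094)
r/f(I, 1/(111 + 868)) = -1094/(30 - 541) = -1094/(-511) = -1094*(-1/511) = 1094/511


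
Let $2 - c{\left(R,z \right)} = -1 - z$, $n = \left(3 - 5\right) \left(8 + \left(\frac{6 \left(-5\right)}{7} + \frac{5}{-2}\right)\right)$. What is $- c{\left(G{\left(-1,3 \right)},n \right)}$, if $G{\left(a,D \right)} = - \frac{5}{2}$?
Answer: $- \frac{4}{7} \approx -0.57143$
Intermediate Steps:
$G{\left(a,D \right)} = - \frac{5}{2}$ ($G{\left(a,D \right)} = \left(-5\right) \frac{1}{2} = - \frac{5}{2}$)
$n = - \frac{17}{7}$ ($n = - 2 \left(8 + \left(\left(-30\right) \frac{1}{7} + 5 \left(- \frac{1}{2}\right)\right)\right) = - 2 \left(8 - \frac{95}{14}\right) = \left(-2\right) \frac{17}{14} = - \frac{17}{7} \approx -2.4286$)
$c{\left(R,z \right)} = 3 + z$ ($c{\left(R,z \right)} = 2 - \left(-1 - z\right) = 2 + \left(1 + z\right) = 3 + z$)
$- c{\left(G{\left(-1,3 \right)},n \right)} = - (3 - \frac{17}{7}) = \left(-1\right) \frac{4}{7} = - \frac{4}{7}$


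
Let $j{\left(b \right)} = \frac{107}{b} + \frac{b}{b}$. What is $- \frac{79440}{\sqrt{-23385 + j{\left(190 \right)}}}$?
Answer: $\frac{26480 i \sqrt{844142070}}{1480951} \approx 519.5 i$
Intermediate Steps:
$j{\left(b \right)} = 1 + \frac{107}{b}$ ($j{\left(b \right)} = \frac{107}{b} + 1 = 1 + \frac{107}{b}$)
$- \frac{79440}{\sqrt{-23385 + j{\left(190 \right)}}} = - \frac{79440}{\sqrt{-23385 + \frac{107 + 190}{190}}} = - \frac{79440}{\sqrt{-23385 + \frac{1}{190} \cdot 297}} = - \frac{79440}{\sqrt{-23385 + \frac{297}{190}}} = - \frac{79440}{\sqrt{- \frac{4442853}{190}}} = - \frac{79440}{\frac{1}{190} i \sqrt{844142070}} = - 79440 \left(- \frac{i \sqrt{844142070}}{4442853}\right) = \frac{26480 i \sqrt{844142070}}{1480951}$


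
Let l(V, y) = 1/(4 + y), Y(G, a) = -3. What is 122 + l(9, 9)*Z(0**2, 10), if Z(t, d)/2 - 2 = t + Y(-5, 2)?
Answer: 1584/13 ≈ 121.85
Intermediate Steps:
Z(t, d) = -2 + 2*t (Z(t, d) = 4 + 2*(t - 3) = 4 + 2*(-3 + t) = 4 + (-6 + 2*t) = -2 + 2*t)
122 + l(9, 9)*Z(0**2, 10) = 122 + (-2 + 2*0**2)/(4 + 9) = 122 + (-2 + 2*0)/13 = 122 + (-2 + 0)/13 = 122 + (1/13)*(-2) = 122 - 2/13 = 1584/13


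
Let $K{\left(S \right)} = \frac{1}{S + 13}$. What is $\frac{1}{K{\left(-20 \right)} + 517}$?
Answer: $\frac{7}{3618} \approx 0.0019348$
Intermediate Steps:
$K{\left(S \right)} = \frac{1}{13 + S}$
$\frac{1}{K{\left(-20 \right)} + 517} = \frac{1}{\frac{1}{13 - 20} + 517} = \frac{1}{\frac{1}{-7} + 517} = \frac{1}{- \frac{1}{7} + 517} = \frac{1}{\frac{3618}{7}} = \frac{7}{3618}$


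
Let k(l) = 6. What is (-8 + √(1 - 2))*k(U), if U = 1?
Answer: -48 + 6*I ≈ -48.0 + 6.0*I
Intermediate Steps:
(-8 + √(1 - 2))*k(U) = (-8 + √(1 - 2))*6 = (-8 + √(-1))*6 = (-8 + I)*6 = -48 + 6*I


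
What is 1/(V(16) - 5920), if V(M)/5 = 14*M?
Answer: -1/4800 ≈ -0.00020833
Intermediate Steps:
V(M) = 70*M (V(M) = 5*(14*M) = 70*M)
1/(V(16) - 5920) = 1/(70*16 - 5920) = 1/(1120 - 5920) = 1/(-4800) = -1/4800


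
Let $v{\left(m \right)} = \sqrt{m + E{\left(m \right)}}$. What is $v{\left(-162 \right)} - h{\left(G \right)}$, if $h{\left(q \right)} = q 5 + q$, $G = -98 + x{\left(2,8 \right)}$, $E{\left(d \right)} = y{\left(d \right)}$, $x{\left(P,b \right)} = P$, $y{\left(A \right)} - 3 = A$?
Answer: $576 + i \sqrt{321} \approx 576.0 + 17.916 i$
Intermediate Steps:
$y{\left(A \right)} = 3 + A$
$E{\left(d \right)} = 3 + d$
$v{\left(m \right)} = \sqrt{3 + 2 m}$ ($v{\left(m \right)} = \sqrt{m + \left(3 + m\right)} = \sqrt{3 + 2 m}$)
$G = -96$ ($G = -98 + 2 = -96$)
$h{\left(q \right)} = 6 q$ ($h{\left(q \right)} = 5 q + q = 6 q$)
$v{\left(-162 \right)} - h{\left(G \right)} = \sqrt{3 + 2 \left(-162\right)} - 6 \left(-96\right) = \sqrt{3 - 324} - -576 = \sqrt{-321} + 576 = i \sqrt{321} + 576 = 576 + i \sqrt{321}$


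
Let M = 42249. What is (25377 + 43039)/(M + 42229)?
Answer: 34208/42239 ≈ 0.80987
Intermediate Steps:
(25377 + 43039)/(M + 42229) = (25377 + 43039)/(42249 + 42229) = 68416/84478 = 68416*(1/84478) = 34208/42239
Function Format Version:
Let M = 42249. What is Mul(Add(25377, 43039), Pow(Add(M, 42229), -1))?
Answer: Rational(34208, 42239) ≈ 0.80987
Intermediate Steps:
Mul(Add(25377, 43039), Pow(Add(M, 42229), -1)) = Mul(Add(25377, 43039), Pow(Add(42249, 42229), -1)) = Mul(68416, Pow(84478, -1)) = Mul(68416, Rational(1, 84478)) = Rational(34208, 42239)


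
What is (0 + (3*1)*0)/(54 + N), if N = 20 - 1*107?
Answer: 0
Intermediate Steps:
N = -87 (N = 20 - 107 = -87)
(0 + (3*1)*0)/(54 + N) = (0 + (3*1)*0)/(54 - 87) = (0 + 3*0)/(-33) = (0 + 0)*(-1/33) = 0*(-1/33) = 0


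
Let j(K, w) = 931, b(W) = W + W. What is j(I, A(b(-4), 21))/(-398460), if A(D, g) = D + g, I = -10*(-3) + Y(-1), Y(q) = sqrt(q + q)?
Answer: -931/398460 ≈ -0.0023365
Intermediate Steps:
Y(q) = sqrt(2)*sqrt(q) (Y(q) = sqrt(2*q) = sqrt(2)*sqrt(q))
I = 30 + I*sqrt(2) (I = -10*(-3) + sqrt(2)*sqrt(-1) = 30 + sqrt(2)*I = 30 + I*sqrt(2) ≈ 30.0 + 1.4142*I)
b(W) = 2*W
j(I, A(b(-4), 21))/(-398460) = 931/(-398460) = 931*(-1/398460) = -931/398460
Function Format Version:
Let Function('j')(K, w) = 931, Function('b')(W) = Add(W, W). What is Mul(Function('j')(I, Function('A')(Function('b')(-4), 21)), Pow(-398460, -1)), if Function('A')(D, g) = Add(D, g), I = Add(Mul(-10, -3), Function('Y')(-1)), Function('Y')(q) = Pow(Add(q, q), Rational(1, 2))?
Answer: Rational(-931, 398460) ≈ -0.0023365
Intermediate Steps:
Function('Y')(q) = Mul(Pow(2, Rational(1, 2)), Pow(q, Rational(1, 2))) (Function('Y')(q) = Pow(Mul(2, q), Rational(1, 2)) = Mul(Pow(2, Rational(1, 2)), Pow(q, Rational(1, 2))))
I = Add(30, Mul(I, Pow(2, Rational(1, 2)))) (I = Add(Mul(-10, -3), Mul(Pow(2, Rational(1, 2)), Pow(-1, Rational(1, 2)))) = Add(30, Mul(Pow(2, Rational(1, 2)), I)) = Add(30, Mul(I, Pow(2, Rational(1, 2)))) ≈ Add(30.000, Mul(1.4142, I)))
Function('b')(W) = Mul(2, W)
Mul(Function('j')(I, Function('A')(Function('b')(-4), 21)), Pow(-398460, -1)) = Mul(931, Pow(-398460, -1)) = Mul(931, Rational(-1, 398460)) = Rational(-931, 398460)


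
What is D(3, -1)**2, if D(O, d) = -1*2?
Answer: 4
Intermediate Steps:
D(O, d) = -2
D(3, -1)**2 = (-2)**2 = 4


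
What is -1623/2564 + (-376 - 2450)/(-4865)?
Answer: -650031/12473860 ≈ -0.052111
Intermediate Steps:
-1623/2564 + (-376 - 2450)/(-4865) = -1623*1/2564 - 2826*(-1/4865) = -1623/2564 + 2826/4865 = -650031/12473860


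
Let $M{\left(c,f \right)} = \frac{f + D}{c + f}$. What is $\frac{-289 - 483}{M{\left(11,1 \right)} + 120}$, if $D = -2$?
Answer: $- \frac{9264}{1439} \approx -6.4378$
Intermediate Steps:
$M{\left(c,f \right)} = \frac{-2 + f}{c + f}$ ($M{\left(c,f \right)} = \frac{f - 2}{c + f} = \frac{-2 + f}{c + f}$)
$\frac{-289 - 483}{M{\left(11,1 \right)} + 120} = \frac{-289 - 483}{\frac{-2 + 1}{11 + 1} + 120} = - \frac{772}{\frac{1}{12} \left(-1\right) + 120} = - \frac{772}{- \frac{1}{12} + 120} = - \frac{772}{\frac{1439}{12}} = \left(-772\right) \frac{12}{1439} = - \frac{9264}{1439}$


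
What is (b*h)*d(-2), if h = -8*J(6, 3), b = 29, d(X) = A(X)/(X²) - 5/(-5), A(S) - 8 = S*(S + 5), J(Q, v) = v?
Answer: -1044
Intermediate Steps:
A(S) = 8 + S*(5 + S) (A(S) = 8 + S*(S + 5) = 8 + S*(5 + S))
d(X) = 1 + (8 + X² + 5*X)/X² (d(X) = (8 + X² + 5*X)/(X²) - 5/(-5) = (8 + X² + 5*X)/X² - 5*(-⅕) = (8 + X² + 5*X)/X² + 1 = 1 + (8 + X² + 5*X)/X²)
h = -24 (h = -8*3 = -24)
(b*h)*d(-2) = (29*(-24))*(2 + 5/(-2) + 8/(-2)²) = -696*(2 + 5*(-½) + 8*(¼)) = -696*(2 - 5/2 + 2) = -696*3/2 = -1044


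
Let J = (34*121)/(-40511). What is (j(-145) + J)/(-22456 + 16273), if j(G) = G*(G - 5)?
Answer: -51830008/14734089 ≈ -3.5177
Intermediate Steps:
J = -242/2383 (J = 4114*(-1/40511) = -242/2383 ≈ -0.10155)
j(G) = G*(-5 + G)
(j(-145) + J)/(-22456 + 16273) = (-145*(-5 - 145) - 242/2383)/(-22456 + 16273) = (-145*(-150) - 242/2383)/(-6183) = (21750 - 242/2383)*(-1/6183) = (51830008/2383)*(-1/6183) = -51830008/14734089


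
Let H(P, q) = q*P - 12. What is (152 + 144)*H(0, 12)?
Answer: -3552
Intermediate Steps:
H(P, q) = -12 + P*q (H(P, q) = P*q - 12 = -12 + P*q)
(152 + 144)*H(0, 12) = (152 + 144)*(-12 + 0*12) = 296*(-12 + 0) = 296*(-12) = -3552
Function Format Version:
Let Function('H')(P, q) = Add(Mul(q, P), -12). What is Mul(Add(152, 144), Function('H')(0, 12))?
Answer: -3552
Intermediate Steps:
Function('H')(P, q) = Add(-12, Mul(P, q)) (Function('H')(P, q) = Add(Mul(P, q), -12) = Add(-12, Mul(P, q)))
Mul(Add(152, 144), Function('H')(0, 12)) = Mul(Add(152, 144), Add(-12, Mul(0, 12))) = Mul(296, Add(-12, 0)) = Mul(296, -12) = -3552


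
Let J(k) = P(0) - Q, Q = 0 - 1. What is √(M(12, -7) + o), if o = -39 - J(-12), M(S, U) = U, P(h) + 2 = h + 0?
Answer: 3*I*√5 ≈ 6.7082*I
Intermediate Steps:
Q = -1
P(h) = -2 + h (P(h) = -2 + (h + 0) = -2 + h)
J(k) = -1 (J(k) = (-2 + 0) - 1*(-1) = -2 + 1 = -1)
o = -38 (o = -39 - 1*(-1) = -39 + 1 = -38)
√(M(12, -7) + o) = √(-7 - 38) = √(-45) = 3*I*√5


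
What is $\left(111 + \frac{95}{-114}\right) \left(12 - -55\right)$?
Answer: $\frac{44287}{6} \approx 7381.2$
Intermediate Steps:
$\left(111 + \frac{95}{-114}\right) \left(12 - -55\right) = \left(111 + 95 \left(- \frac{1}{114}\right)\right) \left(12 + 55\right) = \left(111 - \frac{5}{6}\right) 67 = \frac{661}{6} \cdot 67 = \frac{44287}{6}$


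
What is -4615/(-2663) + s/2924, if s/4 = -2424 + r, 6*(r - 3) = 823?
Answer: -16249699/11679918 ≈ -1.3913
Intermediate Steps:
r = 841/6 (r = 3 + (1/6)*823 = 3 + 823/6 = 841/6 ≈ 140.17)
s = -27406/3 (s = 4*(-2424 + 841/6) = 4*(-13703/6) = -27406/3 ≈ -9135.3)
-4615/(-2663) + s/2924 = -4615/(-2663) - 27406/3/2924 = -4615*(-1/2663) - 27406/3*1/2924 = 4615/2663 - 13703/4386 = -16249699/11679918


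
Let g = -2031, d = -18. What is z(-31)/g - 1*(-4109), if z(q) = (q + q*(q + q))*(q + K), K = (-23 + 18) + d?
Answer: 2815831/677 ≈ 4159.3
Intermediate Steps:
K = -23 (K = (-23 + 18) - 18 = -5 - 18 = -23)
z(q) = (-23 + q)*(q + 2*q**2) (z(q) = (q + q*(q + q))*(q - 23) = (q + q*(2*q))*(-23 + q) = (q + 2*q**2)*(-23 + q) = (-23 + q)*(q + 2*q**2))
z(-31)/g - 1*(-4109) = -31*(-23 - 45*(-31) + 2*(-31)**2)/(-2031) - 1*(-4109) = -31*(-23 + 1395 + 2*961)*(-1/2031) + 4109 = -31*(-23 + 1395 + 1922)*(-1/2031) + 4109 = -31*3294*(-1/2031) + 4109 = -102114*(-1/2031) + 4109 = 34038/677 + 4109 = 2815831/677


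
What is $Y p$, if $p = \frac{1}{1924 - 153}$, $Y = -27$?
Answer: $- \frac{27}{1771} \approx -0.015246$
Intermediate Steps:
$p = \frac{1}{1771} \approx 0.00056465$
$Y p = \left(-27\right) \frac{1}{1771} = - \frac{27}{1771}$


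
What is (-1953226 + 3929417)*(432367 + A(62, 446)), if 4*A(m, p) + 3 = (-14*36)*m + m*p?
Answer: 3410646784979/4 ≈ 8.5266e+11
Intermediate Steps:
A(m, p) = -¾ - 126*m + m*p/4 (A(m, p) = -¾ + ((-14*36)*m + m*p)/4 = -¾ + (-504*m + m*p)/4 = -¾ + (-126*m + m*p/4) = -¾ - 126*m + m*p/4)
(-1953226 + 3929417)*(432367 + A(62, 446)) = (-1953226 + 3929417)*(432367 + (-¾ - 126*62 + (¼)*62*446)) = 1976191*(432367 + (-¾ - 7812 + 6913)) = 1976191*(432367 - 3599/4) = 1976191*(1725869/4) = 3410646784979/4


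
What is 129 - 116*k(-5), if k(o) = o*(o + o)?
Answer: -5671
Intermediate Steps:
k(o) = 2*o² (k(o) = o*(2*o) = 2*o²)
129 - 116*k(-5) = 129 - 232*(-5)² = 129 - 232*25 = 129 - 116*50 = 129 - 5800 = -5671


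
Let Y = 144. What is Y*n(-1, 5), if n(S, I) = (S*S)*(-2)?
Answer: -288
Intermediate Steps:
n(S, I) = -2*S² (n(S, I) = S²*(-2) = -2*S²)
Y*n(-1, 5) = 144*(-2*(-1)²) = 144*(-2*1) = 144*(-2) = -288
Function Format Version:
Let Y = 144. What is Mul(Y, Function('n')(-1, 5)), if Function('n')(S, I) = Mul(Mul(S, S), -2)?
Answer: -288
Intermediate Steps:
Function('n')(S, I) = Mul(-2, Pow(S, 2)) (Function('n')(S, I) = Mul(Pow(S, 2), -2) = Mul(-2, Pow(S, 2)))
Mul(Y, Function('n')(-1, 5)) = Mul(144, Mul(-2, Pow(-1, 2))) = Mul(144, Mul(-2, 1)) = Mul(144, -2) = -288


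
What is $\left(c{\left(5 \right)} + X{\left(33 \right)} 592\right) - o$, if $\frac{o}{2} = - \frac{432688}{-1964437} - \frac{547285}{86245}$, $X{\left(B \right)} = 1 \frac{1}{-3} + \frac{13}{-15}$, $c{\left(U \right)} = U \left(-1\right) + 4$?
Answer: $- \frac{118451849598871}{169422869065} \approx -699.15$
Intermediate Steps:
$c{\left(U \right)} = 4 - U$ ($c{\left(U \right)} = - U + 4 = 4 - U$)
$X{\left(B \right)} = - \frac{6}{5}$ ($X{\left(B \right)} = 1 \left(- \frac{1}{3}\right) + 13 \left(- \frac{1}{15}\right) = - \frac{1}{3} - \frac{13}{15} = - \frac{6}{5}$)
$o = - \frac{415115890794}{33884573813}$ ($o = 2 \left(- \frac{432688}{-1964437} - \frac{547285}{86245}\right) = 2 \left(\left(-432688\right) \left(- \frac{1}{1964437}\right) - \frac{109457}{17249}\right) = 2 \left(\frac{432688}{1964437} - \frac{109457}{17249}\right) = 2 \left(- \frac{207557945397}{33884573813}\right) = - \frac{415115890794}{33884573813} \approx -12.251$)
$\left(c{\left(5 \right)} + X{\left(33 \right)} 592\right) - o = \left(\left(4 - 5\right) - \frac{3552}{5}\right) - - \frac{415115890794}{33884573813} = \left(\left(4 - 5\right) - \frac{3552}{5}\right) + \frac{415115890794}{33884573813} = \left(-1 - \frac{3552}{5}\right) + \frac{415115890794}{33884573813} = - \frac{3557}{5} + \frac{415115890794}{33884573813} = - \frac{118451849598871}{169422869065}$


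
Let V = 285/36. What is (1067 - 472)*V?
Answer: 56525/12 ≈ 4710.4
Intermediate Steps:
V = 95/12 (V = 285*(1/36) = 95/12 ≈ 7.9167)
(1067 - 472)*V = (1067 - 472)*(95/12) = 595*(95/12) = 56525/12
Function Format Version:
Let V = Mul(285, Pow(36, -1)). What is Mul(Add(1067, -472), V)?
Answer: Rational(56525, 12) ≈ 4710.4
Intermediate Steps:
V = Rational(95, 12) (V = Mul(285, Rational(1, 36)) = Rational(95, 12) ≈ 7.9167)
Mul(Add(1067, -472), V) = Mul(Add(1067, -472), Rational(95, 12)) = Mul(595, Rational(95, 12)) = Rational(56525, 12)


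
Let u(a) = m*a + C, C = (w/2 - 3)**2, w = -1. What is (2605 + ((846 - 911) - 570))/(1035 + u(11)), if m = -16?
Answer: 1576/697 ≈ 2.2611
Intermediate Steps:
C = 49/4 (C = (-1/2 - 3)**2 = (-7/2)**2 = 49/4 ≈ 12.250)
u(a) = 49/4 - 16*a (u(a) = -16*a + 49/4 = 49/4 - 16*a)
(2605 + ((846 - 911) - 570))/(1035 + u(11)) = (2605 + ((846 - 911) - 570))/(1035 + (49/4 - 16*11)) = (2605 + (-65 - 570))/(1035 + (49/4 - 176)) = (2605 - 635)/(1035 - 655/4) = 1970/(3485/4) = 1970*(4/3485) = 1576/697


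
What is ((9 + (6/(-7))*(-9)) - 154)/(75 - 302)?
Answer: 961/1589 ≈ 0.60478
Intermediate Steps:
((9 + (6/(-7))*(-9)) - 154)/(75 - 302) = ((9 + (6*(-⅐))*(-9)) - 154)/(-227) = ((9 - 6/7*(-9)) - 154)*(-1/227) = ((9 + 54/7) - 154)*(-1/227) = (117/7 - 154)*(-1/227) = -961/7*(-1/227) = 961/1589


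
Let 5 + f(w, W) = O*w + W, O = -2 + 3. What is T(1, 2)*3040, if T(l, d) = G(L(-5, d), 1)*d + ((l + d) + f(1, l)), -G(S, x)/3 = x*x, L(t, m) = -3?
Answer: -18240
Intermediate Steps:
O = 1
G(S, x) = -3*x² (G(S, x) = -3*x*x = -3*x²)
f(w, W) = -5 + W + w (f(w, W) = -5 + (1*w + W) = -5 + (w + W) = -5 + (W + w) = -5 + W + w)
T(l, d) = -4 - 2*d + 2*l (T(l, d) = (-3*1²)*d + ((l + d) + (-5 + l + 1)) = (-3*1)*d + ((d + l) + (-4 + l)) = -3*d + (-4 + d + 2*l) = -4 - 2*d + 2*l)
T(1, 2)*3040 = (-4 - 2*2 + 2*1)*3040 = (-4 - 4 + 2)*3040 = -6*3040 = -18240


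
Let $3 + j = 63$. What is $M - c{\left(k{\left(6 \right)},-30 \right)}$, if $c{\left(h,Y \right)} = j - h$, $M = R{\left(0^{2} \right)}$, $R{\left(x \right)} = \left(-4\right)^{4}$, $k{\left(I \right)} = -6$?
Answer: $190$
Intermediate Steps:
$j = 60$ ($j = -3 + 63 = 60$)
$R{\left(x \right)} = 256$
$M = 256$
$c{\left(h,Y \right)} = 60 - h$
$M - c{\left(k{\left(6 \right)},-30 \right)} = 256 - \left(60 - -6\right) = 256 - \left(60 + 6\right) = 256 - 66 = 190$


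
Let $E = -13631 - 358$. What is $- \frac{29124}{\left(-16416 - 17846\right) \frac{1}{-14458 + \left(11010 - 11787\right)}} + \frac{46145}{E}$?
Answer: $- \frac{3104279117225}{239645559} \approx -12954.0$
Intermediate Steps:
$E = -13989$ ($E = -13631 - 358 = -13989$)
$- \frac{29124}{\left(-16416 - 17846\right) \frac{1}{-14458 + \left(11010 - 11787\right)}} + \frac{46145}{E} = - \frac{29124}{\left(-16416 - 17846\right) \frac{1}{-14458 + \left(11010 - 11787\right)}} + \frac{46145}{-13989} = - \frac{29124}{\left(-34262\right) \frac{1}{-14458 - 777}} + 46145 \left(- \frac{1}{13989}\right) = - \frac{29124}{\left(-34262\right) \frac{1}{-15235}} - \frac{46145}{13989} = - \frac{29124}{\left(-34262\right) \left(- \frac{1}{15235}\right)} - \frac{46145}{13989} = - \frac{29124}{\frac{34262}{15235}} - \frac{46145}{13989} = \left(-29124\right) \frac{15235}{34262} - \frac{46145}{13989} = - \frac{221852070}{17131} - \frac{46145}{13989} = - \frac{3104279117225}{239645559}$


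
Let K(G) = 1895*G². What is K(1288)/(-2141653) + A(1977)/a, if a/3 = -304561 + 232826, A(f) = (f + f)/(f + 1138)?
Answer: -702473742796130654/478562053829825 ≈ -1467.9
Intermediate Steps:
A(f) = 2*f/(1138 + f) (A(f) = (2*f)/(1138 + f) = 2*f/(1138 + f))
a = -215205 (a = 3*(-304561 + 232826) = 3*(-71735) = -215205)
K(1288)/(-2141653) + A(1977)/a = (1895*1288²)/(-2141653) + (2*1977/(1138 + 1977))/(-215205) = (1895*1658944)*(-1/2141653) + (2*1977/3115)*(-1/215205) = 3143698880*(-1/2141653) + (2*1977*(1/3115))*(-1/215205) = -3143698880/2141653 + (3954/3115)*(-1/215205) = -3143698880/2141653 - 1318/223454525 = -702473742796130654/478562053829825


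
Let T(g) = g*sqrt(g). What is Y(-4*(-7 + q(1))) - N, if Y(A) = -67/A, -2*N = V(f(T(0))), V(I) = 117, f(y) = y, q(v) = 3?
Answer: 869/16 ≈ 54.313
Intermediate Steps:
T(g) = g**(3/2)
N = -117/2 (N = -1/2*117 = -117/2 ≈ -58.500)
Y(-4*(-7 + q(1))) - N = -67*(-1/(4*(-7 + 3))) - 1*(-117/2) = -67/((-4*(-4))) + 117/2 = -67/16 + 117/2 = 869/16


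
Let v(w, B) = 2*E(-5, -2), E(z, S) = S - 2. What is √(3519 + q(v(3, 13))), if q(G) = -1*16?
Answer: √3503 ≈ 59.186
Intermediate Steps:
E(z, S) = -2 + S
v(w, B) = -8 (v(w, B) = 2*(-2 - 2) = 2*(-4) = -8)
q(G) = -16
√(3519 + q(v(3, 13))) = √(3519 - 16) = √3503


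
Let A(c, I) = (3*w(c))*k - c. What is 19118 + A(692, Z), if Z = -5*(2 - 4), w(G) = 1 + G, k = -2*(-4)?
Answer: 35058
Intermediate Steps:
k = 8
Z = 10 (Z = -5*(-2) = 10)
A(c, I) = 24 + 23*c (A(c, I) = (3*(1 + c))*8 - c = (3 + 3*c)*8 - c = (24 + 24*c) - c = 24 + 23*c)
19118 + A(692, Z) = 19118 + (24 + 23*692) = 19118 + (24 + 15916) = 19118 + 15940 = 35058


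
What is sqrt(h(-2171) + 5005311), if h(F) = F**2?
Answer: 2*sqrt(2429638) ≈ 3117.5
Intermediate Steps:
sqrt(h(-2171) + 5005311) = sqrt((-2171)**2 + 5005311) = sqrt(4713241 + 5005311) = sqrt(9718552) = 2*sqrt(2429638)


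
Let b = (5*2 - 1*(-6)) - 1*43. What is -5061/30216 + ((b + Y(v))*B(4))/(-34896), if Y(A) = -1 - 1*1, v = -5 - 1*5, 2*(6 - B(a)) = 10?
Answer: -7322183/43934064 ≈ -0.16666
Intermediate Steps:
B(a) = 1 (B(a) = 6 - ½*10 = 6 - 5 = 1)
v = -10 (v = -5 - 5 = -10)
Y(A) = -2 (Y(A) = -1 - 1 = -2)
b = -27 (b = (10 + 6) - 43 = 16 - 43 = -27)
-5061/30216 + ((b + Y(v))*B(4))/(-34896) = -5061/30216 + ((-27 - 2)*1)/(-34896) = -5061*1/30216 - 29*1*(-1/34896) = -1687/10072 - 29*(-1/34896) = -1687/10072 + 29/34896 = -7322183/43934064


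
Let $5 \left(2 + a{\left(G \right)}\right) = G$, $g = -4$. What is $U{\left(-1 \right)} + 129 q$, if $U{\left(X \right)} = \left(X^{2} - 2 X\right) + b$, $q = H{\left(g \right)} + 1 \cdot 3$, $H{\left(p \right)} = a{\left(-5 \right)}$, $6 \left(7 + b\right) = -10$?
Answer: $- \frac{17}{3} \approx -5.6667$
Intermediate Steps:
$b = - \frac{26}{3}$ ($b = -7 + \frac{1}{6} \left(-10\right) = -7 - \frac{5}{3} = - \frac{26}{3} \approx -8.6667$)
$a{\left(G \right)} = -2 + \frac{G}{5}$
$H{\left(p \right)} = -3$ ($H{\left(p \right)} = -2 + \frac{1}{5} \left(-5\right) = -2 - 1 = -3$)
$q = 0$ ($q = -3 + 1 \cdot 3 = -3 + 3 = 0$)
$U{\left(X \right)} = - \frac{26}{3} + X^{2} - 2 X$ ($U{\left(X \right)} = \left(X^{2} - 2 X\right) - \frac{26}{3} = - \frac{26}{3} + X^{2} - 2 X$)
$U{\left(-1 \right)} + 129 q = \left(- \frac{26}{3} + \left(-1\right)^{2} - -2\right) + 129 \cdot 0 = \left(- \frac{26}{3} + 1 + 2\right) + 0 = - \frac{17}{3} + 0 = - \frac{17}{3}$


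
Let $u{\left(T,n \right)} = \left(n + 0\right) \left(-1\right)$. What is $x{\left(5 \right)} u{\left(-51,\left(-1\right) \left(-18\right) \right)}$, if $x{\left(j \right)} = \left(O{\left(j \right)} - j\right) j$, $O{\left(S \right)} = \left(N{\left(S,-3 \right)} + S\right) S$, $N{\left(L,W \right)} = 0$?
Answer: $-1800$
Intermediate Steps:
$O{\left(S \right)} = S^{2}$ ($O{\left(S \right)} = \left(0 + S\right) S = S S = S^{2}$)
$u{\left(T,n \right)} = - n$ ($u{\left(T,n \right)} = n \left(-1\right) = - n$)
$x{\left(j \right)} = j \left(j^{2} - j\right)$ ($x{\left(j \right)} = \left(j^{2} - j\right) j = j \left(j^{2} - j\right)$)
$x{\left(5 \right)} u{\left(-51,\left(-1\right) \left(-18\right) \right)} = 5^{2} \left(-1 + 5\right) \left(- \left(-1\right) \left(-18\right)\right) = 25 \cdot 4 \left(\left(-1\right) 18\right) = 100 \left(-18\right) = -1800$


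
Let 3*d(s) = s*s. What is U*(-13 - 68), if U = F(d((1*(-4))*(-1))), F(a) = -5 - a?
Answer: 837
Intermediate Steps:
d(s) = s²/3 (d(s) = (s*s)/3 = s²/3)
U = -31/3 (U = -5 - ((1*(-4))*(-1))²/3 = -5 - (-4*(-1))²/3 = -5 - 4²/3 = -5 - 16/3 = -31/3 ≈ -10.333)
U*(-13 - 68) = -31*(-13 - 68)/3 = -31/3*(-81) = 837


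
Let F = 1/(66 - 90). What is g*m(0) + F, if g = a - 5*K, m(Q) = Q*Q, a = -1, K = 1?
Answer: -1/24 ≈ -0.041667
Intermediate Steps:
F = -1/24 (F = 1/(-24) = -1/24 ≈ -0.041667)
m(Q) = Q**2
g = -6 (g = -1 - 5*1 = -1 - 5 = -6)
g*m(0) + F = -6*0**2 - 1/24 = -6*0 - 1/24 = 0 - 1/24 = -1/24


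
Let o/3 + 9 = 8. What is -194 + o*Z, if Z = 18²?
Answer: -1166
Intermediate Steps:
Z = 324
o = -3 (o = -27 + 3*8 = -27 + 24 = -3)
-194 + o*Z = -194 - 3*324 = -194 - 972 = -1166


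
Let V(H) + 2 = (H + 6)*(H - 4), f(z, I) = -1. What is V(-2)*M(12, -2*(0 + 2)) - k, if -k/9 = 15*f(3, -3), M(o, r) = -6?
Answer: 21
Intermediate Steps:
V(H) = -2 + (-4 + H)*(6 + H) (V(H) = -2 + (H + 6)*(H - 4) = -2 + (6 + H)*(-4 + H) = -2 + (-4 + H)*(6 + H))
k = 135 (k = -135*(-1) = -9*(-15) = 135)
V(-2)*M(12, -2*(0 + 2)) - k = (-26 + (-2)² + 2*(-2))*(-6) - 1*135 = (-26 + 4 - 4)*(-6) - 135 = -26*(-6) - 135 = 156 - 135 = 21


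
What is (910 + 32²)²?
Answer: 3740356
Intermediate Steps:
(910 + 32²)² = (910 + 1024)² = 1934² = 3740356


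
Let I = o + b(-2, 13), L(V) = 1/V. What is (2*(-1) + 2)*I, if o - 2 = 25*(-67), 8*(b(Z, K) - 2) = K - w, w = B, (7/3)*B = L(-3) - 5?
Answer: 0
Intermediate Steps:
B = -16/7 (B = 3*(1/(-3) - 5)/7 = 3*(-⅓ - 5)/7 = (3/7)*(-16/3) = -16/7 ≈ -2.2857)
w = -16/7 ≈ -2.2857
b(Z, K) = 16/7 + K/8 (b(Z, K) = 2 + (K - 1*(-16/7))/8 = 2 + (K + 16/7)/8 = 2 + (16/7 + K)/8 = 2 + (2/7 + K/8) = 16/7 + K/8)
o = -1673 (o = 2 + 25*(-67) = 2 - 1675 = -1673)
I = -93469/56 (I = -1673 + (16/7 + (⅛)*13) = -1673 + (16/7 + 13/8) = -1673 + 219/56 = -93469/56 ≈ -1669.1)
(2*(-1) + 2)*I = (2*(-1) + 2)*(-93469/56) = (-2 + 2)*(-93469/56) = 0*(-93469/56) = 0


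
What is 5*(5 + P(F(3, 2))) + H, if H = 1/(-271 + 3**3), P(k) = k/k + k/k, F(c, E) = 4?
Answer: 8539/244 ≈ 34.996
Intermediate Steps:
P(k) = 2 (P(k) = 1 + 1 = 2)
H = -1/244 (H = 1/(-271 + 27) = 1/(-244) = -1/244 ≈ -0.0040984)
5*(5 + P(F(3, 2))) + H = 5*(5 + 2) - 1/244 = 5*7 - 1/244 = 35 - 1/244 = 8539/244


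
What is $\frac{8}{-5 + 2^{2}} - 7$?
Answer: $-15$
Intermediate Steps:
$\frac{8}{-5 + 2^{2}} - 7 = \frac{8}{-5 + 4} - 7 = \frac{8}{-1} - 7 = 8 \left(-1\right) - 7 = -8 - 7 = -15$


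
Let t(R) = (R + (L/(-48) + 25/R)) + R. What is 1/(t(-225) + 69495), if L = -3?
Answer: 144/9942473 ≈ 1.4483e-5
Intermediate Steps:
t(R) = 1/16 + 2*R + 25/R (t(R) = (R + (-3/(-48) + 25/R)) + R = (R + (-3*(-1/48) + 25/R)) + R = (R + (1/16 + 25/R)) + R = (1/16 + R + 25/R) + R = 1/16 + 2*R + 25/R)
1/(t(-225) + 69495) = 1/((1/16 + 2*(-225) + 25/(-225)) + 69495) = 1/((1/16 - 450 + 25*(-1/225)) + 69495) = 1/((1/16 - 450 - ⅑) + 69495) = 1/(-64807/144 + 69495) = 1/(9942473/144) = 144/9942473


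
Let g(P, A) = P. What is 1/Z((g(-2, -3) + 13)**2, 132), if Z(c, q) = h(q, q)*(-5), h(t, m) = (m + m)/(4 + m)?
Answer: -17/165 ≈ -0.10303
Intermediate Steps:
h(t, m) = 2*m/(4 + m) (h(t, m) = (2*m)/(4 + m) = 2*m/(4 + m))
Z(c, q) = -10*q/(4 + q) (Z(c, q) = (2*q/(4 + q))*(-5) = -10*q/(4 + q))
1/Z((g(-2, -3) + 13)**2, 132) = 1/(-10*132/(4 + 132)) = 1/(-10*132/136) = 1/(-10*132*1/136) = 1/(-165/17) = -17/165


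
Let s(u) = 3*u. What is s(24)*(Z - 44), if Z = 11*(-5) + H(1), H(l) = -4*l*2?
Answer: -7704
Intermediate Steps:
H(l) = -8*l
Z = -63 (Z = 11*(-5) - 8*1 = -55 - 8 = -63)
s(24)*(Z - 44) = (3*24)*(-63 - 44) = 72*(-107) = -7704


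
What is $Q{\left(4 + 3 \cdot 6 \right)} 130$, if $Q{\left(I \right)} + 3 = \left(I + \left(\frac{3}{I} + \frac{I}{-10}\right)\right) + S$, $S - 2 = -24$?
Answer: $- \frac{7241}{11} \approx -658.27$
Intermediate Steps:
$S = -22$ ($S = 2 - 24 = -22$)
$Q{\left(I \right)} = -25 + \frac{3}{I} + \frac{9 I}{10}$ ($Q{\left(I \right)} = -3 - \left(22 - I - \frac{3}{I} - \frac{I}{-10}\right) = -3 - \left(22 - I - \frac{3}{I} - I \left(- \frac{1}{10}\right)\right) = -3 - \left(22 - \frac{3}{I} - \frac{9 I}{10}\right) = -3 + \left(-22 + \frac{3}{I} + \frac{9 I}{10}\right) = -25 + \frac{3}{I} + \frac{9 I}{10}$)
$Q{\left(4 + 3 \cdot 6 \right)} 130 = \left(-25 + \frac{3}{4 + 3 \cdot 6} + \frac{9 \left(4 + 3 \cdot 6\right)}{10}\right) 130 = \left(-25 + \frac{3}{4 + 18} + \frac{9 \left(4 + 18\right)}{10}\right) 130 = \left(-25 + \frac{3}{22} + \frac{9}{10} \cdot 22\right) 130 = \left(-25 + 3 \cdot \frac{1}{22} + \frac{99}{5}\right) 130 = \left(-25 + \frac{3}{22} + \frac{99}{5}\right) 130 = \left(- \frac{557}{110}\right) 130 = - \frac{7241}{11}$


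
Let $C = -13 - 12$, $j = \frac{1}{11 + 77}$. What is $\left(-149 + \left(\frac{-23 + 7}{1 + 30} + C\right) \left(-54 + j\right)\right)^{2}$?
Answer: $\frac{11233014761761}{7441984} \approx 1.5094 \cdot 10^{6}$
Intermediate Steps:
$j = \frac{1}{88} \approx 0.011364$
$C = -25$
$\left(-149 + \left(\frac{-23 + 7}{1 + 30} + C\right) \left(-54 + j\right)\right)^{2} = \left(-149 + \left(\frac{-23 + 7}{1 + 30} - 25\right) \left(-54 + \frac{1}{88}\right)\right)^{2} = \left(-149 + \left(- \frac{16}{31} - 25\right) \left(- \frac{4751}{88}\right)\right)^{2} = \left(-149 - - \frac{3758041}{2728}\right)^{2} = \left(-149 + \frac{3758041}{2728}\right)^{2} = \left(\frac{3351569}{2728}\right)^{2} = \frac{11233014761761}{7441984}$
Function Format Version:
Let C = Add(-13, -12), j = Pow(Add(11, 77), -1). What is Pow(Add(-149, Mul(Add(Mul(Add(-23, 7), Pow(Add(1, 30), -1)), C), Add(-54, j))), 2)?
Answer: Rational(11233014761761, 7441984) ≈ 1.5094e+6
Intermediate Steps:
j = Rational(1, 88) (j = Pow(88, -1) = Rational(1, 88) ≈ 0.011364)
C = -25
Pow(Add(-149, Mul(Add(Mul(Add(-23, 7), Pow(Add(1, 30), -1)), C), Add(-54, j))), 2) = Pow(Add(-149, Mul(Add(Mul(Add(-23, 7), Pow(Add(1, 30), -1)), -25), Add(-54, Rational(1, 88)))), 2) = Pow(Add(-149, Mul(Add(Mul(-16, Pow(31, -1)), -25), Rational(-4751, 88))), 2) = Pow(Add(-149, Mul(Add(Mul(-16, Rational(1, 31)), -25), Rational(-4751, 88))), 2) = Pow(Add(-149, Mul(Add(Rational(-16, 31), -25), Rational(-4751, 88))), 2) = Pow(Add(-149, Mul(Rational(-791, 31), Rational(-4751, 88))), 2) = Pow(Add(-149, Rational(3758041, 2728)), 2) = Pow(Rational(3351569, 2728), 2) = Rational(11233014761761, 7441984)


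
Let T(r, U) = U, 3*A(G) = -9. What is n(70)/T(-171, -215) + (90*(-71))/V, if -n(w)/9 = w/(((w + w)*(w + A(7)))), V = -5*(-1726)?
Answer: -18401823/24863030 ≈ -0.74013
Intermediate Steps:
V = 8630
A(G) = -3 (A(G) = (⅓)*(-9) = -3)
n(w) = -9/(2*(-3 + w)) (n(w) = -9*w/((w + w)*(w - 3)) = -9*w/((2*w)*(-3 + w)) = -9*w/(2*w*(-3 + w)) = -9*w*1/(2*w*(-3 + w)) = -9/(2*(-3 + w)))
n(70)/T(-171, -215) + (90*(-71))/V = -9/(-6 + 2*70)/(-215) + (90*(-71))/8630 = -9/(-6 + 140)*(-1/215) - 6390*1/8630 = -9/134*(-1/215) - 639/863 = 9/28810 - 639/863 = -18401823/24863030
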